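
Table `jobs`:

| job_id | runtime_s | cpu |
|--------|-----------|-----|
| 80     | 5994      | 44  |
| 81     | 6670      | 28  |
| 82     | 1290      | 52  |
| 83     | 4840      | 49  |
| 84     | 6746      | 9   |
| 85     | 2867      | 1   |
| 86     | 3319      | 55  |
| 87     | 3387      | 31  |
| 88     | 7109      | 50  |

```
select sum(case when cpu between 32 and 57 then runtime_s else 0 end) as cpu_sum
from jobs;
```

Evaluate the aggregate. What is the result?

job_id=80: ✓ → 5994
job_id=81: ✗
job_id=82: ✓ → 1290
job_id=83: ✓ → 4840
job_id=84: ✗
job_id=85: ✗
job_id=86: ✓ → 3319
job_id=87: ✗
job_id=88: ✓ → 7109
cpu_sum = 5994 + 1290 + 4840 + 3319 + 7109 = 22552

22552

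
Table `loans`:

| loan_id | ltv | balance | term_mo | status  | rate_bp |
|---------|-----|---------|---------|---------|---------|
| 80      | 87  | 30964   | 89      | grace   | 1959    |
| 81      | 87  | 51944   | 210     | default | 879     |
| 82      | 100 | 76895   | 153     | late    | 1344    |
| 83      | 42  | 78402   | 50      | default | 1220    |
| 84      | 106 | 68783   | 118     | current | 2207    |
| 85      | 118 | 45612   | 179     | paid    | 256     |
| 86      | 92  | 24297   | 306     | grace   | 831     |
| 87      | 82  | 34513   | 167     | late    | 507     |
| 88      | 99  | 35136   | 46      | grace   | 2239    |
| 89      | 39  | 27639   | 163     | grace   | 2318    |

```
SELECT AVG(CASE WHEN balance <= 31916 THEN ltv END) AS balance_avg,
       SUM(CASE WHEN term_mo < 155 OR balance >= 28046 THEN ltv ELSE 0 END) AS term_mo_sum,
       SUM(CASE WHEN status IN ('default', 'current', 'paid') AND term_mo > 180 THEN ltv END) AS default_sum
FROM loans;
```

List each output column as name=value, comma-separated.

[balance_avg: balance <= 31916]
loan_id=80: ✓ → 87
loan_id=81: ✗
loan_id=82: ✗
loan_id=83: ✗
loan_id=84: ✗
loan_id=85: ✗
loan_id=86: ✓ → 92
loan_id=87: ✗
loan_id=88: ✗
loan_id=89: ✓ → 39
balance_avg = (87 + 92 + 39) / 3 = 72.6666666667
—
[term_mo_sum: term_mo < 155 OR balance >= 28046]
loan_id=80: ✓ → 87
loan_id=81: ✓ → 87
loan_id=82: ✓ → 100
loan_id=83: ✓ → 42
loan_id=84: ✓ → 106
loan_id=85: ✓ → 118
loan_id=86: ✗
loan_id=87: ✓ → 82
loan_id=88: ✓ → 99
loan_id=89: ✗
term_mo_sum = 87 + 87 + 100 + 42 + 106 + 118 + 82 + 99 = 721
—
[default_sum: status IN ('default', 'current', 'paid') AND term_mo > 180]
loan_id=80: ✗
loan_id=81: ✓ → 87
loan_id=82: ✗
loan_id=83: ✗
loan_id=84: ✗
loan_id=85: ✗
loan_id=86: ✗
loan_id=87: ✗
loan_id=88: ✗
loan_id=89: ✗
default_sum = 87

balance_avg=72.6666666667, term_mo_sum=721, default_sum=87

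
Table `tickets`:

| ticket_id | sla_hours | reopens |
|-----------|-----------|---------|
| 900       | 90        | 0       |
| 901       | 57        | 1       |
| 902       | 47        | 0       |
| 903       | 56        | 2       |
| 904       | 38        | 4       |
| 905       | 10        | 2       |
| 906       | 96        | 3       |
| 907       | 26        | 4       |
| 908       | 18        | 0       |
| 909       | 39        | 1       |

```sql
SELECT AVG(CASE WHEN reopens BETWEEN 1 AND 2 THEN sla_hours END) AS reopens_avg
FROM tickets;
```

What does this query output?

40.5

ticket_id=900: ✗
ticket_id=901: ✓ → 57
ticket_id=902: ✗
ticket_id=903: ✓ → 56
ticket_id=904: ✗
ticket_id=905: ✓ → 10
ticket_id=906: ✗
ticket_id=907: ✗
ticket_id=908: ✗
ticket_id=909: ✓ → 39
reopens_avg = (57 + 56 + 10 + 39) / 4 = 40.5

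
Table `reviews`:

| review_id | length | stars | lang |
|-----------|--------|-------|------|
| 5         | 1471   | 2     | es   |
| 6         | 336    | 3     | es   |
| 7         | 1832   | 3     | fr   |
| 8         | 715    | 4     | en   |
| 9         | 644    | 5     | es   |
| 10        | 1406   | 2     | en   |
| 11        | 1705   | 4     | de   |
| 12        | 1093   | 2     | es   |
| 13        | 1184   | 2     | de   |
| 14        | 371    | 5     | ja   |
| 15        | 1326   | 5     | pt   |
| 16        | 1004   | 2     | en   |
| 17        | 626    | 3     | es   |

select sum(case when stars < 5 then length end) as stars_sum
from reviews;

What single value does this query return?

review_id=5: ✓ → 1471
review_id=6: ✓ → 336
review_id=7: ✓ → 1832
review_id=8: ✓ → 715
review_id=9: ✗
review_id=10: ✓ → 1406
review_id=11: ✓ → 1705
review_id=12: ✓ → 1093
review_id=13: ✓ → 1184
review_id=14: ✗
review_id=15: ✗
review_id=16: ✓ → 1004
review_id=17: ✓ → 626
stars_sum = 1471 + 336 + 1832 + 715 + 1406 + 1705 + 1093 + 1184 + 1004 + 626 = 11372

11372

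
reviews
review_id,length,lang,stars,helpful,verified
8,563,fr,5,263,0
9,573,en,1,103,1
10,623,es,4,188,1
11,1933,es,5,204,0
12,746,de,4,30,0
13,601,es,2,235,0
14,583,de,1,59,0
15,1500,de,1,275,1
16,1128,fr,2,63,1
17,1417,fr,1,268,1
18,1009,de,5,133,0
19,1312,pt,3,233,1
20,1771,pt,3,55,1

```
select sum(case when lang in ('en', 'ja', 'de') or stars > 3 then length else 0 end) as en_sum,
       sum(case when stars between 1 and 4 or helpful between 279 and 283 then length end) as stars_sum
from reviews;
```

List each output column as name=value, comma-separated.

en_sum=7530, stars_sum=10254

[en_sum: lang in ('en', 'ja', 'de') or stars > 3]
review_id=8: ✓ → 563
review_id=9: ✓ → 573
review_id=10: ✓ → 623
review_id=11: ✓ → 1933
review_id=12: ✓ → 746
review_id=13: ✗
review_id=14: ✓ → 583
review_id=15: ✓ → 1500
review_id=16: ✗
review_id=17: ✗
review_id=18: ✓ → 1009
review_id=19: ✗
review_id=20: ✗
en_sum = 563 + 573 + 623 + 1933 + 746 + 583 + 1500 + 1009 = 7530
—
[stars_sum: stars between 1 and 4 or helpful between 279 and 283]
review_id=8: ✗
review_id=9: ✓ → 573
review_id=10: ✓ → 623
review_id=11: ✗
review_id=12: ✓ → 746
review_id=13: ✓ → 601
review_id=14: ✓ → 583
review_id=15: ✓ → 1500
review_id=16: ✓ → 1128
review_id=17: ✓ → 1417
review_id=18: ✗
review_id=19: ✓ → 1312
review_id=20: ✓ → 1771
stars_sum = 573 + 623 + 746 + 601 + 583 + 1500 + 1128 + 1417 + 1312 + 1771 = 10254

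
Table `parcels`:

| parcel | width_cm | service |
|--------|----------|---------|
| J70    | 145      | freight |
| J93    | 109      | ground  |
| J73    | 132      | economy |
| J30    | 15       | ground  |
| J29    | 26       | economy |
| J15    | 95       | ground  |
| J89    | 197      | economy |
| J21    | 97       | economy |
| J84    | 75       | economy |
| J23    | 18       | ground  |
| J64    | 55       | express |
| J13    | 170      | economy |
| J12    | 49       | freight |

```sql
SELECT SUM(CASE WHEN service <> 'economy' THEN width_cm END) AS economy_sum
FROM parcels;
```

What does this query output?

486

parcel=J70: ✓ → 145
parcel=J93: ✓ → 109
parcel=J73: ✗
parcel=J30: ✓ → 15
parcel=J29: ✗
parcel=J15: ✓ → 95
parcel=J89: ✗
parcel=J21: ✗
parcel=J84: ✗
parcel=J23: ✓ → 18
parcel=J64: ✓ → 55
parcel=J13: ✗
parcel=J12: ✓ → 49
economy_sum = 145 + 109 + 15 + 95 + 18 + 55 + 49 = 486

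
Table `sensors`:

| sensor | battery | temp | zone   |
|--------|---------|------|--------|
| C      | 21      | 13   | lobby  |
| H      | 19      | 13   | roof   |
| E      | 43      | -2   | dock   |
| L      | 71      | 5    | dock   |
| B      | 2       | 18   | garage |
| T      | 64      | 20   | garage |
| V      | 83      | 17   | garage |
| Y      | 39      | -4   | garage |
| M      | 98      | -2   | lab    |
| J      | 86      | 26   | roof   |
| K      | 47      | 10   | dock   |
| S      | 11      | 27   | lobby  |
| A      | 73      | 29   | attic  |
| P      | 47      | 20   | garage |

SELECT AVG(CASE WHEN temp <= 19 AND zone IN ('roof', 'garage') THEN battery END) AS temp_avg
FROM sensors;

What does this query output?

sensor=C: ✗
sensor=H: ✓ → 19
sensor=E: ✗
sensor=L: ✗
sensor=B: ✓ → 2
sensor=T: ✗
sensor=V: ✓ → 83
sensor=Y: ✓ → 39
sensor=M: ✗
sensor=J: ✗
sensor=K: ✗
sensor=S: ✗
sensor=A: ✗
sensor=P: ✗
temp_avg = (19 + 2 + 83 + 39) / 4 = 35.75

35.75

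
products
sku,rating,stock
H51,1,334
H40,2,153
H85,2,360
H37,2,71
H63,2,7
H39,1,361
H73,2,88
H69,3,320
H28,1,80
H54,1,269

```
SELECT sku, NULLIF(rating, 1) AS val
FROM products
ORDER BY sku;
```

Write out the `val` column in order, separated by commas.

sku=H28: rating=1 vs 1: equal → NULL
sku=H37: rating=2 vs 1: differ → 2
sku=H39: rating=1 vs 1: equal → NULL
sku=H40: rating=2 vs 1: differ → 2
sku=H51: rating=1 vs 1: equal → NULL
sku=H54: rating=1 vs 1: equal → NULL
sku=H63: rating=2 vs 1: differ → 2
sku=H69: rating=3 vs 1: differ → 3
sku=H73: rating=2 vs 1: differ → 2
sku=H85: rating=2 vs 1: differ → 2

NULL, 2, NULL, 2, NULL, NULL, 2, 3, 2, 2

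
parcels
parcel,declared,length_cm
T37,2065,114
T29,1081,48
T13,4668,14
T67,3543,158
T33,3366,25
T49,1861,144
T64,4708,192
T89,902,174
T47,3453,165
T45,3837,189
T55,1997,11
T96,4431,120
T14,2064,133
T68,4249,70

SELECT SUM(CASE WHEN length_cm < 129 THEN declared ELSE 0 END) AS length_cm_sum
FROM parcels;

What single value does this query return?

21857

parcel=T37: ✓ → 2065
parcel=T29: ✓ → 1081
parcel=T13: ✓ → 4668
parcel=T67: ✗
parcel=T33: ✓ → 3366
parcel=T49: ✗
parcel=T64: ✗
parcel=T89: ✗
parcel=T47: ✗
parcel=T45: ✗
parcel=T55: ✓ → 1997
parcel=T96: ✓ → 4431
parcel=T14: ✗
parcel=T68: ✓ → 4249
length_cm_sum = 2065 + 1081 + 4668 + 3366 + 1997 + 4431 + 4249 = 21857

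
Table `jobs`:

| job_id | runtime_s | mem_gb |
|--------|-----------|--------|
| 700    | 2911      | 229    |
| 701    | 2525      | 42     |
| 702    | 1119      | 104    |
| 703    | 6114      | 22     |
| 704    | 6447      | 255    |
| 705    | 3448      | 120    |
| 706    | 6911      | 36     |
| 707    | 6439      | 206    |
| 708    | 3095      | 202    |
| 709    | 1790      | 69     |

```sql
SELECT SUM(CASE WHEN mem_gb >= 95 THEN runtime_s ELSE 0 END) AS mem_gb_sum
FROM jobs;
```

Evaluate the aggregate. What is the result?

job_id=700: ✓ → 2911
job_id=701: ✗
job_id=702: ✓ → 1119
job_id=703: ✗
job_id=704: ✓ → 6447
job_id=705: ✓ → 3448
job_id=706: ✗
job_id=707: ✓ → 6439
job_id=708: ✓ → 3095
job_id=709: ✗
mem_gb_sum = 2911 + 1119 + 6447 + 3448 + 6439 + 3095 = 23459

23459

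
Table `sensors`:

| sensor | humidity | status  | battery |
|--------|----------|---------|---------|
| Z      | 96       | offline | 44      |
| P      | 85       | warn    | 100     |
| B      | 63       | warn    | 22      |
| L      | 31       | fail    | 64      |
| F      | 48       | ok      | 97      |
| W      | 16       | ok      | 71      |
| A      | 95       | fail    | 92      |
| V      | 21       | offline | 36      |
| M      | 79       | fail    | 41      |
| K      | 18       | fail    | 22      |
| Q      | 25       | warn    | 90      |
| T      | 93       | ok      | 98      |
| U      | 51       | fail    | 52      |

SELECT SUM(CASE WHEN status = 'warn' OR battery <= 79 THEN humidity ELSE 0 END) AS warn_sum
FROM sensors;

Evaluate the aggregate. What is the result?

485

sensor=Z: ✓ → 96
sensor=P: ✓ → 85
sensor=B: ✓ → 63
sensor=L: ✓ → 31
sensor=F: ✗
sensor=W: ✓ → 16
sensor=A: ✗
sensor=V: ✓ → 21
sensor=M: ✓ → 79
sensor=K: ✓ → 18
sensor=Q: ✓ → 25
sensor=T: ✗
sensor=U: ✓ → 51
warn_sum = 96 + 85 + 63 + 31 + 16 + 21 + 79 + 18 + 25 + 51 = 485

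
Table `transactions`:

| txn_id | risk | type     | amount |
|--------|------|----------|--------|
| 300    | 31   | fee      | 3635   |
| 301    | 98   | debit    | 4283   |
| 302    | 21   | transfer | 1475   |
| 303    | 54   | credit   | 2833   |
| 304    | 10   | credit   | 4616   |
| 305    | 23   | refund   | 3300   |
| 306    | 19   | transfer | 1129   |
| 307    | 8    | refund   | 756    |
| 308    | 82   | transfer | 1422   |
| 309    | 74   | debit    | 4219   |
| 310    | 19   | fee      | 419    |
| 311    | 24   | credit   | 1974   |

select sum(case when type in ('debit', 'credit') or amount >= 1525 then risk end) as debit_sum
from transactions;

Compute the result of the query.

314

txn_id=300: ✓ → 31
txn_id=301: ✓ → 98
txn_id=302: ✗
txn_id=303: ✓ → 54
txn_id=304: ✓ → 10
txn_id=305: ✓ → 23
txn_id=306: ✗
txn_id=307: ✗
txn_id=308: ✗
txn_id=309: ✓ → 74
txn_id=310: ✗
txn_id=311: ✓ → 24
debit_sum = 31 + 98 + 54 + 10 + 23 + 74 + 24 = 314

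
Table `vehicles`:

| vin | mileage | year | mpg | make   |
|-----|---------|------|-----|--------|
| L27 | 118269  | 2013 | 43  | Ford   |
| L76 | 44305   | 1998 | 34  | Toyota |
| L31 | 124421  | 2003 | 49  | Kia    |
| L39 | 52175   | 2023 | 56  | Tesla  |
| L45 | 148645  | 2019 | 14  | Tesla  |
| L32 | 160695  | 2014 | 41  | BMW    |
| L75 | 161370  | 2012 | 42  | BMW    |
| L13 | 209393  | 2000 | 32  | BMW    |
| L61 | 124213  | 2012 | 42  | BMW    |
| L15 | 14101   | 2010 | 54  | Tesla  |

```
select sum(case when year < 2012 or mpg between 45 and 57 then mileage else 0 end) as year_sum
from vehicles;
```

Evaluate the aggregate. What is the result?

444395

vin=L27: ✗
vin=L76: ✓ → 44305
vin=L31: ✓ → 124421
vin=L39: ✓ → 52175
vin=L45: ✗
vin=L32: ✗
vin=L75: ✗
vin=L13: ✓ → 209393
vin=L61: ✗
vin=L15: ✓ → 14101
year_sum = 44305 + 124421 + 52175 + 209393 + 14101 = 444395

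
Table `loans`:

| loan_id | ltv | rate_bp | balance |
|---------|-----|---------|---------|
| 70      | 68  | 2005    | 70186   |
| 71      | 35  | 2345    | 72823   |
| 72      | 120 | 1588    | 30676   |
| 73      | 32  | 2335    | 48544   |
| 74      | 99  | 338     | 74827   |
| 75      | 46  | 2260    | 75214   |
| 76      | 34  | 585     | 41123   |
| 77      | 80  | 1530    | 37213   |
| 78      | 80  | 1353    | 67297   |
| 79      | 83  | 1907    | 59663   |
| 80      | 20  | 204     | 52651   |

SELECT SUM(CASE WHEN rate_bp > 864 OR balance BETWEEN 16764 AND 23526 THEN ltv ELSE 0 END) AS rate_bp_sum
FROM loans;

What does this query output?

loan_id=70: ✓ → 68
loan_id=71: ✓ → 35
loan_id=72: ✓ → 120
loan_id=73: ✓ → 32
loan_id=74: ✗
loan_id=75: ✓ → 46
loan_id=76: ✗
loan_id=77: ✓ → 80
loan_id=78: ✓ → 80
loan_id=79: ✓ → 83
loan_id=80: ✗
rate_bp_sum = 68 + 35 + 120 + 32 + 46 + 80 + 80 + 83 = 544

544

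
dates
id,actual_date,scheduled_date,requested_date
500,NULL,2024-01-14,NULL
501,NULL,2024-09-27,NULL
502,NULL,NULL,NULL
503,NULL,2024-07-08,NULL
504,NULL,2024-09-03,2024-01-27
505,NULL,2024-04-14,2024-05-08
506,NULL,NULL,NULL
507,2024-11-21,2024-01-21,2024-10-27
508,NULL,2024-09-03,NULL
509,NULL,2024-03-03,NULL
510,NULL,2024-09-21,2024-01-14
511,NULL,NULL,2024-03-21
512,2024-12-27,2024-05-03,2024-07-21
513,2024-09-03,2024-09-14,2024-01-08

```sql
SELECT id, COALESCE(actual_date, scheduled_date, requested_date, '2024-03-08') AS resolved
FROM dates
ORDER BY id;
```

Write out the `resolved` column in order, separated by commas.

2024-01-14, 2024-09-27, 2024-03-08, 2024-07-08, 2024-09-03, 2024-04-14, 2024-03-08, 2024-11-21, 2024-09-03, 2024-03-03, 2024-09-21, 2024-03-21, 2024-12-27, 2024-09-03

id=500: actual_date=NULL, scheduled_date=2024-01-14 → 2024-01-14
id=501: actual_date=NULL, scheduled_date=2024-09-27 → 2024-09-27
id=502: actual_date=NULL, scheduled_date=NULL, requested_date=NULL, → literal 2024-03-08 → 2024-03-08
id=503: actual_date=NULL, scheduled_date=2024-07-08 → 2024-07-08
id=504: actual_date=NULL, scheduled_date=2024-09-03 → 2024-09-03
id=505: actual_date=NULL, scheduled_date=2024-04-14 → 2024-04-14
id=506: actual_date=NULL, scheduled_date=NULL, requested_date=NULL, → literal 2024-03-08 → 2024-03-08
id=507: actual_date=2024-11-21 → 2024-11-21
id=508: actual_date=NULL, scheduled_date=2024-09-03 → 2024-09-03
id=509: actual_date=NULL, scheduled_date=2024-03-03 → 2024-03-03
id=510: actual_date=NULL, scheduled_date=2024-09-21 → 2024-09-21
id=511: actual_date=NULL, scheduled_date=NULL, requested_date=2024-03-21 → 2024-03-21
id=512: actual_date=2024-12-27 → 2024-12-27
id=513: actual_date=2024-09-03 → 2024-09-03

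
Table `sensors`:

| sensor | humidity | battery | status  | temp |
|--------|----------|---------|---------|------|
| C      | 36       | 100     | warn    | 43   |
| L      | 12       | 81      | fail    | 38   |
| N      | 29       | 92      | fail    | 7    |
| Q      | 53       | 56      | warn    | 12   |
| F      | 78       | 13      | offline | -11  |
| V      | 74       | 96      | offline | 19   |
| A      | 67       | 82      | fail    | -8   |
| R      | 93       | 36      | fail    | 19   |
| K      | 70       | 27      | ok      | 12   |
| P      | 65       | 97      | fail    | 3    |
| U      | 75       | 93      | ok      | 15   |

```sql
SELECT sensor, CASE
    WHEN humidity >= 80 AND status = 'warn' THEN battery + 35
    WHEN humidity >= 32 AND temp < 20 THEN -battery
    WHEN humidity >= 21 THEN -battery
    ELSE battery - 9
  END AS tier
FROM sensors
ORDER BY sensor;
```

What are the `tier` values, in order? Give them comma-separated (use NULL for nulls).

sensor=A: humidity >= 32 AND temp < 20 → -82
sensor=C: humidity >= 21 → -100
sensor=F: humidity >= 32 AND temp < 20 → -13
sensor=K: humidity >= 32 AND temp < 20 → -27
sensor=L: ELSE → 72
sensor=N: humidity >= 21 → -92
sensor=P: humidity >= 32 AND temp < 20 → -97
sensor=Q: humidity >= 32 AND temp < 20 → -56
sensor=R: humidity >= 32 AND temp < 20 → -36
sensor=U: humidity >= 32 AND temp < 20 → -93
sensor=V: humidity >= 32 AND temp < 20 → -96

-82, -100, -13, -27, 72, -92, -97, -56, -36, -93, -96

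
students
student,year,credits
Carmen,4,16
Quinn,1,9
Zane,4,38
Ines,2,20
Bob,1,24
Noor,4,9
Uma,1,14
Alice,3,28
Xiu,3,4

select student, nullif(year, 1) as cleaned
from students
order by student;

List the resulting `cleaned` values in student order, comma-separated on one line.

student=Alice: year=3 vs 1: differ → 3
student=Bob: year=1 vs 1: equal → NULL
student=Carmen: year=4 vs 1: differ → 4
student=Ines: year=2 vs 1: differ → 2
student=Noor: year=4 vs 1: differ → 4
student=Quinn: year=1 vs 1: equal → NULL
student=Uma: year=1 vs 1: equal → NULL
student=Xiu: year=3 vs 1: differ → 3
student=Zane: year=4 vs 1: differ → 4

3, NULL, 4, 2, 4, NULL, NULL, 3, 4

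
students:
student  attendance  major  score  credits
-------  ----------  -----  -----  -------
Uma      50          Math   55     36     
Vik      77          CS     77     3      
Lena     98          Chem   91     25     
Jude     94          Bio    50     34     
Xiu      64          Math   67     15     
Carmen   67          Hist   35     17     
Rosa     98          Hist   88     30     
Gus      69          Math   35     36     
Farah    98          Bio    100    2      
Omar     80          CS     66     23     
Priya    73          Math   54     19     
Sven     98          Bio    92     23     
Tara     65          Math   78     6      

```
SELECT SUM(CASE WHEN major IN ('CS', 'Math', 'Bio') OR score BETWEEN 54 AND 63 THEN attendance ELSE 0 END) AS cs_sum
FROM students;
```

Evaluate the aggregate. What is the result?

student=Uma: ✓ → 50
student=Vik: ✓ → 77
student=Lena: ✗
student=Jude: ✓ → 94
student=Xiu: ✓ → 64
student=Carmen: ✗
student=Rosa: ✗
student=Gus: ✓ → 69
student=Farah: ✓ → 98
student=Omar: ✓ → 80
student=Priya: ✓ → 73
student=Sven: ✓ → 98
student=Tara: ✓ → 65
cs_sum = 50 + 77 + 94 + 64 + 69 + 98 + 80 + 73 + 98 + 65 = 768

768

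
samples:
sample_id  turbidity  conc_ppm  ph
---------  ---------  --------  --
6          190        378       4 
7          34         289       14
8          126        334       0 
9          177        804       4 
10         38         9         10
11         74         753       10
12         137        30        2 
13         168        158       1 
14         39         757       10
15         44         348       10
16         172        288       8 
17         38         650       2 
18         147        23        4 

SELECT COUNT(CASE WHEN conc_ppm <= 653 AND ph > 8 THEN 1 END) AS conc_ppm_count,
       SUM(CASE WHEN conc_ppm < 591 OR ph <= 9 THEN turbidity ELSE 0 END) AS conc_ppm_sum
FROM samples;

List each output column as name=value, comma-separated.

[conc_ppm_count: conc_ppm <= 653 AND ph > 8]
sample_id=6: ✗
sample_id=7: ✓ → 1
sample_id=8: ✗
sample_id=9: ✗
sample_id=10: ✓ → 1
sample_id=11: ✗
sample_id=12: ✗
sample_id=13: ✗
sample_id=14: ✗
sample_id=15: ✓ → 1
sample_id=16: ✗
sample_id=17: ✗
sample_id=18: ✗
conc_ppm_count = COUNT(1, 1, 1) = 3
—
[conc_ppm_sum: conc_ppm < 591 OR ph <= 9]
sample_id=6: ✓ → 190
sample_id=7: ✓ → 34
sample_id=8: ✓ → 126
sample_id=9: ✓ → 177
sample_id=10: ✓ → 38
sample_id=11: ✗
sample_id=12: ✓ → 137
sample_id=13: ✓ → 168
sample_id=14: ✗
sample_id=15: ✓ → 44
sample_id=16: ✓ → 172
sample_id=17: ✓ → 38
sample_id=18: ✓ → 147
conc_ppm_sum = 190 + 34 + 126 + 177 + 38 + 137 + 168 + 44 + 172 + 38 + 147 = 1271

conc_ppm_count=3, conc_ppm_sum=1271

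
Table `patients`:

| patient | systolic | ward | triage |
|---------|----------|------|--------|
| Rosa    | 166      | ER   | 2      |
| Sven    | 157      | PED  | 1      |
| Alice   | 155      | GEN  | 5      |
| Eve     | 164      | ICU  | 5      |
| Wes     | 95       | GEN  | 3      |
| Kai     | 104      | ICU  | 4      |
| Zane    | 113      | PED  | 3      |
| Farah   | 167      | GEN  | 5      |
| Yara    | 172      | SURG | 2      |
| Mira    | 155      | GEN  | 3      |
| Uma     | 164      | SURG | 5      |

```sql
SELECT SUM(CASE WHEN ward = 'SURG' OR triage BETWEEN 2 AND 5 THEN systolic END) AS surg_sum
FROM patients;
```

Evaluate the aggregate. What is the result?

patient=Rosa: ✓ → 166
patient=Sven: ✗
patient=Alice: ✓ → 155
patient=Eve: ✓ → 164
patient=Wes: ✓ → 95
patient=Kai: ✓ → 104
patient=Zane: ✓ → 113
patient=Farah: ✓ → 167
patient=Yara: ✓ → 172
patient=Mira: ✓ → 155
patient=Uma: ✓ → 164
surg_sum = 166 + 155 + 164 + 95 + 104 + 113 + 167 + 172 + 155 + 164 = 1455

1455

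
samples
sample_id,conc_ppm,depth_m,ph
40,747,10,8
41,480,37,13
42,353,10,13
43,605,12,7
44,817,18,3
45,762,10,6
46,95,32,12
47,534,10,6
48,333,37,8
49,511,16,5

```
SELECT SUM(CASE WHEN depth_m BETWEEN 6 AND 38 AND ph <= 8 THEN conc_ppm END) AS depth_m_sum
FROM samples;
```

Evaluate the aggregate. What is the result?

4309

sample_id=40: ✓ → 747
sample_id=41: ✗
sample_id=42: ✗
sample_id=43: ✓ → 605
sample_id=44: ✓ → 817
sample_id=45: ✓ → 762
sample_id=46: ✗
sample_id=47: ✓ → 534
sample_id=48: ✓ → 333
sample_id=49: ✓ → 511
depth_m_sum = 747 + 605 + 817 + 762 + 534 + 333 + 511 = 4309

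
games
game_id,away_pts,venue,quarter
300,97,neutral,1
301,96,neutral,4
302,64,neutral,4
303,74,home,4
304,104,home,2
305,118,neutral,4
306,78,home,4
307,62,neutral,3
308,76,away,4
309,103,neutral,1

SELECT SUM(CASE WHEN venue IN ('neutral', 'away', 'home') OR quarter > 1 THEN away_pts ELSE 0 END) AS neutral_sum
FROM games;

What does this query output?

game_id=300: ✓ → 97
game_id=301: ✓ → 96
game_id=302: ✓ → 64
game_id=303: ✓ → 74
game_id=304: ✓ → 104
game_id=305: ✓ → 118
game_id=306: ✓ → 78
game_id=307: ✓ → 62
game_id=308: ✓ → 76
game_id=309: ✓ → 103
neutral_sum = 97 + 96 + 64 + 74 + 104 + 118 + 78 + 62 + 76 + 103 = 872

872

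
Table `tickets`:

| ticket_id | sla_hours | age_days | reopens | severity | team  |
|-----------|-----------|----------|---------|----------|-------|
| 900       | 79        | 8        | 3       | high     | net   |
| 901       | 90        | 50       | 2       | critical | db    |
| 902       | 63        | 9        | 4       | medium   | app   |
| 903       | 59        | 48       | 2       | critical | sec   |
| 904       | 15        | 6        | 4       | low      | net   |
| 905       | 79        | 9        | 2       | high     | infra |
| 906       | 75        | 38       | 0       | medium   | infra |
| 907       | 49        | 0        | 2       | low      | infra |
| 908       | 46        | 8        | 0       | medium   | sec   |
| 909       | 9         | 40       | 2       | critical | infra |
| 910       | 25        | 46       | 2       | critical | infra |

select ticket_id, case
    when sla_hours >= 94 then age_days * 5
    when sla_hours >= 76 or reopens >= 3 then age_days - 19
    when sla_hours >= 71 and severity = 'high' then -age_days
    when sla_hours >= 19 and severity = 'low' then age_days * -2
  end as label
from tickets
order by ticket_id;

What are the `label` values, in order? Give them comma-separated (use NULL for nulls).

ticket_id=900: sla_hours >= 76 or reopens >= 3 → -11
ticket_id=901: sla_hours >= 76 or reopens >= 3 → 31
ticket_id=902: sla_hours >= 76 or reopens >= 3 → -10
ticket_id=903: (no match → NULL) → NULL
ticket_id=904: sla_hours >= 76 or reopens >= 3 → -13
ticket_id=905: sla_hours >= 76 or reopens >= 3 → -10
ticket_id=906: (no match → NULL) → NULL
ticket_id=907: sla_hours >= 19 and severity = 'low' → 0
ticket_id=908: (no match → NULL) → NULL
ticket_id=909: (no match → NULL) → NULL
ticket_id=910: (no match → NULL) → NULL

-11, 31, -10, NULL, -13, -10, NULL, 0, NULL, NULL, NULL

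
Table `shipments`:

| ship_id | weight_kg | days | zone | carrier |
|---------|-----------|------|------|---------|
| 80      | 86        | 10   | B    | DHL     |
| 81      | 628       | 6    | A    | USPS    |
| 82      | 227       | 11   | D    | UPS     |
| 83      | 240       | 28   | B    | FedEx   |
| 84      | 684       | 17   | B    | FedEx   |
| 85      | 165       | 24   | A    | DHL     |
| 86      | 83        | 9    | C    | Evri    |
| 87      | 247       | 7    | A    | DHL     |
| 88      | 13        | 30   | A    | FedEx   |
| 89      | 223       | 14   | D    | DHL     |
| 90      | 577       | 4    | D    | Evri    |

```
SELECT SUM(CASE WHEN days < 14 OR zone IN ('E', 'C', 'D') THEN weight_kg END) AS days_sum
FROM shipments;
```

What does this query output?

2071

ship_id=80: ✓ → 86
ship_id=81: ✓ → 628
ship_id=82: ✓ → 227
ship_id=83: ✗
ship_id=84: ✗
ship_id=85: ✗
ship_id=86: ✓ → 83
ship_id=87: ✓ → 247
ship_id=88: ✗
ship_id=89: ✓ → 223
ship_id=90: ✓ → 577
days_sum = 86 + 628 + 227 + 83 + 247 + 223 + 577 = 2071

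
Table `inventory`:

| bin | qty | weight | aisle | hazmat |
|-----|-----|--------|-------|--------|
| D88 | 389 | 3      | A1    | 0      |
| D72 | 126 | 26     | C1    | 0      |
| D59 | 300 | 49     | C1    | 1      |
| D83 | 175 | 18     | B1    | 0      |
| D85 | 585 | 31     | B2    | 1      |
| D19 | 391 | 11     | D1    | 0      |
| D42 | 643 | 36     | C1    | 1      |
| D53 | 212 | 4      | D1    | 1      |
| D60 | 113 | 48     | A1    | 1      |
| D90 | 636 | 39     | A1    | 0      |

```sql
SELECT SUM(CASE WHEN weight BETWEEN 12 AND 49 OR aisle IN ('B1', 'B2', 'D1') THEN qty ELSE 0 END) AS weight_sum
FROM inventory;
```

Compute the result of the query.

bin=D88: ✗
bin=D72: ✓ → 126
bin=D59: ✓ → 300
bin=D83: ✓ → 175
bin=D85: ✓ → 585
bin=D19: ✓ → 391
bin=D42: ✓ → 643
bin=D53: ✓ → 212
bin=D60: ✓ → 113
bin=D90: ✓ → 636
weight_sum = 126 + 300 + 175 + 585 + 391 + 643 + 212 + 113 + 636 = 3181

3181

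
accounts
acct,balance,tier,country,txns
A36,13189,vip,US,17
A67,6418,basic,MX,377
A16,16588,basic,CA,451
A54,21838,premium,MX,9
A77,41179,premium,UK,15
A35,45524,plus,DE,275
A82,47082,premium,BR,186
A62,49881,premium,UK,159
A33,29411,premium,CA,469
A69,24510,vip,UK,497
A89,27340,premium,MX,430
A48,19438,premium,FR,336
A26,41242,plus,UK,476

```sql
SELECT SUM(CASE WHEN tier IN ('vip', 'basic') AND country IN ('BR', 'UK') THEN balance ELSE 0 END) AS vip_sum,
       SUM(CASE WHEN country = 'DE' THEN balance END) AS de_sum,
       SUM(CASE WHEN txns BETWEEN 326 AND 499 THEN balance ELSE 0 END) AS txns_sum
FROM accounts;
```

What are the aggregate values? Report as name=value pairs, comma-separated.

[vip_sum: tier IN ('vip', 'basic') AND country IN ('BR', 'UK')]
acct=A36: ✗
acct=A67: ✗
acct=A16: ✗
acct=A54: ✗
acct=A77: ✗
acct=A35: ✗
acct=A82: ✗
acct=A62: ✗
acct=A33: ✗
acct=A69: ✓ → 24510
acct=A89: ✗
acct=A48: ✗
acct=A26: ✗
vip_sum = 24510
—
[de_sum: country = 'DE']
acct=A36: ✗
acct=A67: ✗
acct=A16: ✗
acct=A54: ✗
acct=A77: ✗
acct=A35: ✓ → 45524
acct=A82: ✗
acct=A62: ✗
acct=A33: ✗
acct=A69: ✗
acct=A89: ✗
acct=A48: ✗
acct=A26: ✗
de_sum = 45524
—
[txns_sum: txns BETWEEN 326 AND 499]
acct=A36: ✗
acct=A67: ✓ → 6418
acct=A16: ✓ → 16588
acct=A54: ✗
acct=A77: ✗
acct=A35: ✗
acct=A82: ✗
acct=A62: ✗
acct=A33: ✓ → 29411
acct=A69: ✓ → 24510
acct=A89: ✓ → 27340
acct=A48: ✓ → 19438
acct=A26: ✓ → 41242
txns_sum = 6418 + 16588 + 29411 + 24510 + 27340 + 19438 + 41242 = 164947

vip_sum=24510, de_sum=45524, txns_sum=164947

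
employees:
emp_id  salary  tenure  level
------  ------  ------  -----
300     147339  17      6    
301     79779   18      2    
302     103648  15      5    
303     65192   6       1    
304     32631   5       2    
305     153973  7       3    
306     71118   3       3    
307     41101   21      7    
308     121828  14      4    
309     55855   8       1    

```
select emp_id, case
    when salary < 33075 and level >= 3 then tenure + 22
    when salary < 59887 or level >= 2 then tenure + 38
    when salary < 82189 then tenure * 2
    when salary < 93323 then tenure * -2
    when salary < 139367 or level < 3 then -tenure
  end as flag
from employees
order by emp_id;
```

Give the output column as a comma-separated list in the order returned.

emp_id=300: salary < 59887 or level >= 2 → 55
emp_id=301: salary < 59887 or level >= 2 → 56
emp_id=302: salary < 59887 or level >= 2 → 53
emp_id=303: salary < 82189 → 12
emp_id=304: salary < 59887 or level >= 2 → 43
emp_id=305: salary < 59887 or level >= 2 → 45
emp_id=306: salary < 59887 or level >= 2 → 41
emp_id=307: salary < 59887 or level >= 2 → 59
emp_id=308: salary < 59887 or level >= 2 → 52
emp_id=309: salary < 59887 or level >= 2 → 46

55, 56, 53, 12, 43, 45, 41, 59, 52, 46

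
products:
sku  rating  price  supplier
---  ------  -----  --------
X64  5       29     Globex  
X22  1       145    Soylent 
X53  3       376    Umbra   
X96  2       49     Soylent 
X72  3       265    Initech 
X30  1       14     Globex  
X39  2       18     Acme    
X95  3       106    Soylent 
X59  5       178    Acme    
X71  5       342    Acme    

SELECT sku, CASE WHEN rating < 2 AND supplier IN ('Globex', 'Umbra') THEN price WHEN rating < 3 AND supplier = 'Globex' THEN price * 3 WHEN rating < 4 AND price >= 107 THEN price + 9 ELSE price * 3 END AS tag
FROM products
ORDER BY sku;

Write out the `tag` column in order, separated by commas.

154, 14, 54, 385, 534, 87, 1026, 274, 318, 147

sku=X22: rating < 4 AND price >= 107 → 154
sku=X30: rating < 2 AND supplier IN ('Globex', 'Umbra') → 14
sku=X39: ELSE → 54
sku=X53: rating < 4 AND price >= 107 → 385
sku=X59: ELSE → 534
sku=X64: ELSE → 87
sku=X71: ELSE → 1026
sku=X72: rating < 4 AND price >= 107 → 274
sku=X95: ELSE → 318
sku=X96: ELSE → 147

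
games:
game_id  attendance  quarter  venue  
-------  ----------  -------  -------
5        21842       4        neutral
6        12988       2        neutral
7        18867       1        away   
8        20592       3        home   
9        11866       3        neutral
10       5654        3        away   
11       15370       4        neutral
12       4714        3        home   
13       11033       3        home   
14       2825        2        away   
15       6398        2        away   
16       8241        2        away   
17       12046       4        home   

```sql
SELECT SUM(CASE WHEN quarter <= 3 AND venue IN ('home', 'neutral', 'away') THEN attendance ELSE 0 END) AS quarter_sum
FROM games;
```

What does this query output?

103178

game_id=5: ✗
game_id=6: ✓ → 12988
game_id=7: ✓ → 18867
game_id=8: ✓ → 20592
game_id=9: ✓ → 11866
game_id=10: ✓ → 5654
game_id=11: ✗
game_id=12: ✓ → 4714
game_id=13: ✓ → 11033
game_id=14: ✓ → 2825
game_id=15: ✓ → 6398
game_id=16: ✓ → 8241
game_id=17: ✗
quarter_sum = 12988 + 18867 + 20592 + 11866 + 5654 + 4714 + 11033 + 2825 + 6398 + 8241 = 103178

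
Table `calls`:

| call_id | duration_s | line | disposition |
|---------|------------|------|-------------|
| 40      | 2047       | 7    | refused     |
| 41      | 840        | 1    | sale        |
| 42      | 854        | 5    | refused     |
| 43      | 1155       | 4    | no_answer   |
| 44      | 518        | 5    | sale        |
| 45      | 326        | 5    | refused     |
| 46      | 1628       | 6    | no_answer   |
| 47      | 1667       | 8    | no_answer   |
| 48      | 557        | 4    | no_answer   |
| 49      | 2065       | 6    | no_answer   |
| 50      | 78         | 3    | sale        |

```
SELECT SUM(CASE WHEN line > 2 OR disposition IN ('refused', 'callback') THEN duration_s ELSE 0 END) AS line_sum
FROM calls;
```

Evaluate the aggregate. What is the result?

call_id=40: ✓ → 2047
call_id=41: ✗
call_id=42: ✓ → 854
call_id=43: ✓ → 1155
call_id=44: ✓ → 518
call_id=45: ✓ → 326
call_id=46: ✓ → 1628
call_id=47: ✓ → 1667
call_id=48: ✓ → 557
call_id=49: ✓ → 2065
call_id=50: ✓ → 78
line_sum = 2047 + 854 + 1155 + 518 + 326 + 1628 + 1667 + 557 + 2065 + 78 = 10895

10895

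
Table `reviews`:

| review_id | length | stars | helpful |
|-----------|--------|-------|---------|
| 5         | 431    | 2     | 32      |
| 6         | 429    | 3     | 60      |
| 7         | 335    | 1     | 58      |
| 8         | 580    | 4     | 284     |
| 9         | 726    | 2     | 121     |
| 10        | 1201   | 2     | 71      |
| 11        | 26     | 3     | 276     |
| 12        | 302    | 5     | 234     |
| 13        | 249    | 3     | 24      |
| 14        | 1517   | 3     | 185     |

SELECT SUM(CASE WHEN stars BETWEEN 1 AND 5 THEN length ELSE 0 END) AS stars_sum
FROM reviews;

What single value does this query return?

5796

review_id=5: ✓ → 431
review_id=6: ✓ → 429
review_id=7: ✓ → 335
review_id=8: ✓ → 580
review_id=9: ✓ → 726
review_id=10: ✓ → 1201
review_id=11: ✓ → 26
review_id=12: ✓ → 302
review_id=13: ✓ → 249
review_id=14: ✓ → 1517
stars_sum = 431 + 429 + 335 + 580 + 726 + 1201 + 26 + 302 + 249 + 1517 = 5796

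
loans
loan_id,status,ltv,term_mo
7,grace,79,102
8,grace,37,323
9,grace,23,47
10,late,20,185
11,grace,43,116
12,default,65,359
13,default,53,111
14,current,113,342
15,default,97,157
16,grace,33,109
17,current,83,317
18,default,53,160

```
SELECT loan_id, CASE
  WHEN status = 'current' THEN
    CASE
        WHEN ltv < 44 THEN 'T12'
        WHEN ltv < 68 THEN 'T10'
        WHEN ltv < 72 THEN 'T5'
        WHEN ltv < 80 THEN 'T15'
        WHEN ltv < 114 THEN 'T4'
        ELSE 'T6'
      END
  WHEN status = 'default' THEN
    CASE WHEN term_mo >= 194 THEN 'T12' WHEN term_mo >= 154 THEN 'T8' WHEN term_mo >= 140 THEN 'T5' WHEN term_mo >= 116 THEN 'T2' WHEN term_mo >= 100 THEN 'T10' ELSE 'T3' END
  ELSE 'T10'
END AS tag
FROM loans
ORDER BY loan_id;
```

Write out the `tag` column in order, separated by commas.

T10, T10, T10, T10, T10, T12, T10, T4, T8, T10, T4, T8

loan_id=7: status='grace' → outer ELSE → T10
loan_id=8: status='grace' → outer ELSE → T10
loan_id=9: status='grace' → outer ELSE → T10
loan_id=10: status='late' → outer ELSE → T10
loan_id=11: status='grace' → outer ELSE → T10
loan_id=12: status='default' → inner[term_mo >= 194] → T12
loan_id=13: status='default' → inner[term_mo >= 100] → T10
loan_id=14: status='current' → inner[ltv < 114] → T4
loan_id=15: status='default' → inner[term_mo >= 154] → T8
loan_id=16: status='grace' → outer ELSE → T10
loan_id=17: status='current' → inner[ltv < 114] → T4
loan_id=18: status='default' → inner[term_mo >= 154] → T8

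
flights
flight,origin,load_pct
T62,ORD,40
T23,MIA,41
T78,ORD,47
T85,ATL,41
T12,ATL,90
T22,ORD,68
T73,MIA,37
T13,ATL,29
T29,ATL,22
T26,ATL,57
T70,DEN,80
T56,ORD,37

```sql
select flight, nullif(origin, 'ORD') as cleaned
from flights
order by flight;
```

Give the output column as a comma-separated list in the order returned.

flight=T12: origin=ATL vs ORD: differ → ATL
flight=T13: origin=ATL vs ORD: differ → ATL
flight=T22: origin=ORD vs ORD: equal → NULL
flight=T23: origin=MIA vs ORD: differ → MIA
flight=T26: origin=ATL vs ORD: differ → ATL
flight=T29: origin=ATL vs ORD: differ → ATL
flight=T56: origin=ORD vs ORD: equal → NULL
flight=T62: origin=ORD vs ORD: equal → NULL
flight=T70: origin=DEN vs ORD: differ → DEN
flight=T73: origin=MIA vs ORD: differ → MIA
flight=T78: origin=ORD vs ORD: equal → NULL
flight=T85: origin=ATL vs ORD: differ → ATL

ATL, ATL, NULL, MIA, ATL, ATL, NULL, NULL, DEN, MIA, NULL, ATL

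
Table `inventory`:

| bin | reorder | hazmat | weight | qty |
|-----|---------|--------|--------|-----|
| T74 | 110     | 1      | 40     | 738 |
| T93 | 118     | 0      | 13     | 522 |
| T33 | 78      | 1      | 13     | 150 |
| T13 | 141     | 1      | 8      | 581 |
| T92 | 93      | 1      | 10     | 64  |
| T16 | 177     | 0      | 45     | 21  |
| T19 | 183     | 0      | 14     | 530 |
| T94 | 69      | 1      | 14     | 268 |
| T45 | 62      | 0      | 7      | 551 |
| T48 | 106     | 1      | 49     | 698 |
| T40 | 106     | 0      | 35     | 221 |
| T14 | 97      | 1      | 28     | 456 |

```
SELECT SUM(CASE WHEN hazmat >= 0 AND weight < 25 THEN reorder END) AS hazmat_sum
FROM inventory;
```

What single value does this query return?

744

bin=T74: ✗
bin=T93: ✓ → 118
bin=T33: ✓ → 78
bin=T13: ✓ → 141
bin=T92: ✓ → 93
bin=T16: ✗
bin=T19: ✓ → 183
bin=T94: ✓ → 69
bin=T45: ✓ → 62
bin=T48: ✗
bin=T40: ✗
bin=T14: ✗
hazmat_sum = 118 + 78 + 141 + 93 + 183 + 69 + 62 = 744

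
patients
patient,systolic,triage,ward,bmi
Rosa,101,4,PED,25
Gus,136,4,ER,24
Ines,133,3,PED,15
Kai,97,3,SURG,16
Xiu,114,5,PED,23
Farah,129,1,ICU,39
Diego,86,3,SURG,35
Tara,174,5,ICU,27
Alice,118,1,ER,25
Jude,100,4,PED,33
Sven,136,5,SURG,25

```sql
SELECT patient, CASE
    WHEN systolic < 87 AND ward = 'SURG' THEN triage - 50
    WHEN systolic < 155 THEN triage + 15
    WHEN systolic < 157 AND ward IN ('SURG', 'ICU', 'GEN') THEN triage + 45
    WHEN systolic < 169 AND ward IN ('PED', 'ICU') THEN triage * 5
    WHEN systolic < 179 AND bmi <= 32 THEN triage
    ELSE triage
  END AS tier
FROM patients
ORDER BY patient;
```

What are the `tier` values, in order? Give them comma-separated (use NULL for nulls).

patient=Alice: systolic < 155 → 16
patient=Diego: systolic < 87 AND ward = 'SURG' → -47
patient=Farah: systolic < 155 → 16
patient=Gus: systolic < 155 → 19
patient=Ines: systolic < 155 → 18
patient=Jude: systolic < 155 → 19
patient=Kai: systolic < 155 → 18
patient=Rosa: systolic < 155 → 19
patient=Sven: systolic < 155 → 20
patient=Tara: systolic < 179 AND bmi <= 32 → 5
patient=Xiu: systolic < 155 → 20

16, -47, 16, 19, 18, 19, 18, 19, 20, 5, 20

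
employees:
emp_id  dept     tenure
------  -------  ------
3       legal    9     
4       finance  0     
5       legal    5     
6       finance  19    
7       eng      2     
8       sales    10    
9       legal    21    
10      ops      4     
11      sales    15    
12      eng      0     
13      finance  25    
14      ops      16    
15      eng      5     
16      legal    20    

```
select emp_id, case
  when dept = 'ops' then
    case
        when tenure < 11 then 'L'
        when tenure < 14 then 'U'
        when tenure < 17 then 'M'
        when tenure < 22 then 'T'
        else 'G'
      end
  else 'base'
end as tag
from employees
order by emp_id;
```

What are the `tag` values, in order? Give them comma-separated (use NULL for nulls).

emp_id=3: dept='legal' → outer ELSE → base
emp_id=4: dept='finance' → outer ELSE → base
emp_id=5: dept='legal' → outer ELSE → base
emp_id=6: dept='finance' → outer ELSE → base
emp_id=7: dept='eng' → outer ELSE → base
emp_id=8: dept='sales' → outer ELSE → base
emp_id=9: dept='legal' → outer ELSE → base
emp_id=10: dept='ops' → inner[tenure < 11] → L
emp_id=11: dept='sales' → outer ELSE → base
emp_id=12: dept='eng' → outer ELSE → base
emp_id=13: dept='finance' → outer ELSE → base
emp_id=14: dept='ops' → inner[tenure < 17] → M
emp_id=15: dept='eng' → outer ELSE → base
emp_id=16: dept='legal' → outer ELSE → base

base, base, base, base, base, base, base, L, base, base, base, M, base, base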